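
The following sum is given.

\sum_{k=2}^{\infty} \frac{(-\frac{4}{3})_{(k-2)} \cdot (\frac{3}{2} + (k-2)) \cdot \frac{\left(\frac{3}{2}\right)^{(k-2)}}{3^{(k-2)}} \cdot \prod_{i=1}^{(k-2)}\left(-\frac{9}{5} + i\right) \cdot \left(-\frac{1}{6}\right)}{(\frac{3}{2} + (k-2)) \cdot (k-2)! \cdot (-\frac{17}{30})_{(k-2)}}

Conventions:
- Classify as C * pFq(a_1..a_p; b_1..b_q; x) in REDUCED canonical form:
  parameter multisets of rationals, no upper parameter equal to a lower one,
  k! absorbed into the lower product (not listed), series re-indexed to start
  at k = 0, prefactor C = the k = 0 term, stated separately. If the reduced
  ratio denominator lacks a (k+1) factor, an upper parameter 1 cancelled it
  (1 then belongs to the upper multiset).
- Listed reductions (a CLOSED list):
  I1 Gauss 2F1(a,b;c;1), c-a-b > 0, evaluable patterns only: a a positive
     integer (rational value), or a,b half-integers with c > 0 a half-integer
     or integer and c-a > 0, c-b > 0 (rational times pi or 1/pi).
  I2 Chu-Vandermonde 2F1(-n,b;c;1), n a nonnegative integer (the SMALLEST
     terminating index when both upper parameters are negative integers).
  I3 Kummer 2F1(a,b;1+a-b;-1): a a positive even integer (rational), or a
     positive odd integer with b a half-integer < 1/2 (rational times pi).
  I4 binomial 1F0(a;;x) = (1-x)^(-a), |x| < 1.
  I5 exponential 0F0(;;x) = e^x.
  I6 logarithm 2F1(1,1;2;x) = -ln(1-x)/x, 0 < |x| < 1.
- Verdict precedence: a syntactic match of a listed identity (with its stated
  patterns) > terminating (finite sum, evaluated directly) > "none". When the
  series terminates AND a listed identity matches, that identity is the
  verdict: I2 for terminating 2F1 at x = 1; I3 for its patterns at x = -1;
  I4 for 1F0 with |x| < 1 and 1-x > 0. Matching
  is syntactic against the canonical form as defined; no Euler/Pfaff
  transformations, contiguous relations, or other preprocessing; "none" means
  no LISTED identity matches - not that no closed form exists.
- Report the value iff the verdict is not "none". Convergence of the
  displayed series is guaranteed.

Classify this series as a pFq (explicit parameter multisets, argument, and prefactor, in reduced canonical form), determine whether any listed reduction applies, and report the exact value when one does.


Classification (C = -\frac{1}{6}): 2F1 with upper {-\frac{4}{3}, -\frac{4}{5}}, lower {-\frac{17}{30}}, argument x = \frac{1}{2}. Verdict: none. No listed pattern accepts 2F1(-\frac{4}{3}, -\frac{4}{5}; -\frac{17}{30}; \frac{1}{2}).

First insight: t_0 = -\frac{1}{6} here, and the two k-th powers (prefactor -1/6) combine into one argument.
Step ratio: r(k) = \frac{1}{2} * (k-\frac{4}{3}) (k-\frac{4}{5}) / [(k-\frac{17}{30}) (k+1)] - rational; roots negated = parameters, x = \frac{1}{2}, C = -\frac{1}{6}.


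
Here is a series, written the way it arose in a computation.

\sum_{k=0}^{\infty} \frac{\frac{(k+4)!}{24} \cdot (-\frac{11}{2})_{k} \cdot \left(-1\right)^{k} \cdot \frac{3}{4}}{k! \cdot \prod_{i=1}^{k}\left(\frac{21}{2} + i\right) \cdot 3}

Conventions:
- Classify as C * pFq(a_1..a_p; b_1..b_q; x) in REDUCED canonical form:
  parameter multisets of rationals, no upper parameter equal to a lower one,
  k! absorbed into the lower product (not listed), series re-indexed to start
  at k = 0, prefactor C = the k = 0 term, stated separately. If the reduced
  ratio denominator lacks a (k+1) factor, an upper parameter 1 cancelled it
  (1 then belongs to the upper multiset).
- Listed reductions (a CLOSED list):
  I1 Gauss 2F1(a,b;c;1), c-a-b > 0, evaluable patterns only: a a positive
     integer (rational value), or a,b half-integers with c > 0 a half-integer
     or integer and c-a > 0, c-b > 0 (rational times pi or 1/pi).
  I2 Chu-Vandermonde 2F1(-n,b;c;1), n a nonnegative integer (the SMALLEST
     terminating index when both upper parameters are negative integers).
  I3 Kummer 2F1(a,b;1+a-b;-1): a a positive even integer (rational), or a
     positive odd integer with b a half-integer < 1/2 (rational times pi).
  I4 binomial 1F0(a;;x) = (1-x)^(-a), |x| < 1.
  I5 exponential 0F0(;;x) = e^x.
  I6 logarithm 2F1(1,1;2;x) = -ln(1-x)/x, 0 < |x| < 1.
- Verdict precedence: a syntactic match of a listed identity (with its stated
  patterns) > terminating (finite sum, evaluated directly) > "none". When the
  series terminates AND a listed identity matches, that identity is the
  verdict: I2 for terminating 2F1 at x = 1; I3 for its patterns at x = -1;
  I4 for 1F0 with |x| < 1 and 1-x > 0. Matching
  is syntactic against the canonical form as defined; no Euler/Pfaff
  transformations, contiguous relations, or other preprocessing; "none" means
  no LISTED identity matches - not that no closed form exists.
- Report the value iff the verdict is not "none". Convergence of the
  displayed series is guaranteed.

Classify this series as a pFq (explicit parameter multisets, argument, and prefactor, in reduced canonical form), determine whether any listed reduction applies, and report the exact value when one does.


With C = \frac{1}{4}: the canonical form is 2F1(-\frac{11}{2}, 5; \frac{23}{2}; -1). Verdict: the Kummer evaluation I3 matches (x = -1; c = \frac{23}{2} equals 1+a-b for upper {-\frac{11}{2}, 5}: listed pattern). Sum: \frac{43648605}{67108864} \cdot \pi.

Structural cue: t_0 being \frac{1}{4}, the constant factors (prefactor 1/4) combine into one prefactor.
Adjacent-term ratio: r(k) = -1 * (k-\frac{11}{2}) (k+5) / [(k+\frac{23}{2}) (k+1)] ; factor over Q: parameters, x = -1, and C = \frac{1}{4}.


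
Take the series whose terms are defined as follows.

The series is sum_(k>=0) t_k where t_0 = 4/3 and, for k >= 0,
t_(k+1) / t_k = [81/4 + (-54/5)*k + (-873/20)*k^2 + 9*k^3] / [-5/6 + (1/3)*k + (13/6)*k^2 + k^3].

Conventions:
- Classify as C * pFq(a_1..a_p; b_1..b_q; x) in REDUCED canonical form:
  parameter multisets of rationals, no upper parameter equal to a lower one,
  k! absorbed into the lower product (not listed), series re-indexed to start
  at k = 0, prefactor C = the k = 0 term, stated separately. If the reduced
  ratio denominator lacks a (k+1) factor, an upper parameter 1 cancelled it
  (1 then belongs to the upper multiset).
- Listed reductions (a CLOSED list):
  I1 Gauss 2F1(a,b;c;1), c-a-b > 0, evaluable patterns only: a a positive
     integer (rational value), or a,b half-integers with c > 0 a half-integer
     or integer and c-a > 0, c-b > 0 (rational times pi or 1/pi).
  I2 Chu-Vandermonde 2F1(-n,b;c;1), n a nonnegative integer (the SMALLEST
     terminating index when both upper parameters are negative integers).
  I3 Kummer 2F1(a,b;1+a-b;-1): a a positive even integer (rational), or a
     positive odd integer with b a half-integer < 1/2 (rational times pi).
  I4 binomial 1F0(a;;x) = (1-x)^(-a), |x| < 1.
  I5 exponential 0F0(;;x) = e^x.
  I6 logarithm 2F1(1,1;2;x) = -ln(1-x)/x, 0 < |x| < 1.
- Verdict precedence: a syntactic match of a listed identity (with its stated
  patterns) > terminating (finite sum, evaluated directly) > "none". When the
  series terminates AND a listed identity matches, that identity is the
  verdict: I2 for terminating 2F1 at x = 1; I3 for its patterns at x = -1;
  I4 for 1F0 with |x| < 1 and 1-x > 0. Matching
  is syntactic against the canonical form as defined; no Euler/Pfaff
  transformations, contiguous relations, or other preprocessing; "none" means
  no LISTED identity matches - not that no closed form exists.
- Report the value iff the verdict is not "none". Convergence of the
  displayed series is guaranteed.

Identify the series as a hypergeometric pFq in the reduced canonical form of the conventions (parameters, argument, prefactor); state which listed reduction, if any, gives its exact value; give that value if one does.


The tell: with t_0 = 4/3, roots of the ratio polynomials (prefactor 4/3) are the negated parameters.
Consecutive-term ratio: r(k) = 9 * (k-5) (k-3/5) (k+3/4) / [(k-1/2) (k+5/3) (k+1)] ; factor over Q: parameters, x = 9, and C = 4/3.

At argument 9: a 3F2 with upper {-5, -3/5, 3/4}, lower {-1/2, 5/3}, scaled by C = 4/3. Verdict: terminating. With -5 upstairs the series is a 6-term polynomial sum; evaluated term by term. Sum: -3579237341/750000.


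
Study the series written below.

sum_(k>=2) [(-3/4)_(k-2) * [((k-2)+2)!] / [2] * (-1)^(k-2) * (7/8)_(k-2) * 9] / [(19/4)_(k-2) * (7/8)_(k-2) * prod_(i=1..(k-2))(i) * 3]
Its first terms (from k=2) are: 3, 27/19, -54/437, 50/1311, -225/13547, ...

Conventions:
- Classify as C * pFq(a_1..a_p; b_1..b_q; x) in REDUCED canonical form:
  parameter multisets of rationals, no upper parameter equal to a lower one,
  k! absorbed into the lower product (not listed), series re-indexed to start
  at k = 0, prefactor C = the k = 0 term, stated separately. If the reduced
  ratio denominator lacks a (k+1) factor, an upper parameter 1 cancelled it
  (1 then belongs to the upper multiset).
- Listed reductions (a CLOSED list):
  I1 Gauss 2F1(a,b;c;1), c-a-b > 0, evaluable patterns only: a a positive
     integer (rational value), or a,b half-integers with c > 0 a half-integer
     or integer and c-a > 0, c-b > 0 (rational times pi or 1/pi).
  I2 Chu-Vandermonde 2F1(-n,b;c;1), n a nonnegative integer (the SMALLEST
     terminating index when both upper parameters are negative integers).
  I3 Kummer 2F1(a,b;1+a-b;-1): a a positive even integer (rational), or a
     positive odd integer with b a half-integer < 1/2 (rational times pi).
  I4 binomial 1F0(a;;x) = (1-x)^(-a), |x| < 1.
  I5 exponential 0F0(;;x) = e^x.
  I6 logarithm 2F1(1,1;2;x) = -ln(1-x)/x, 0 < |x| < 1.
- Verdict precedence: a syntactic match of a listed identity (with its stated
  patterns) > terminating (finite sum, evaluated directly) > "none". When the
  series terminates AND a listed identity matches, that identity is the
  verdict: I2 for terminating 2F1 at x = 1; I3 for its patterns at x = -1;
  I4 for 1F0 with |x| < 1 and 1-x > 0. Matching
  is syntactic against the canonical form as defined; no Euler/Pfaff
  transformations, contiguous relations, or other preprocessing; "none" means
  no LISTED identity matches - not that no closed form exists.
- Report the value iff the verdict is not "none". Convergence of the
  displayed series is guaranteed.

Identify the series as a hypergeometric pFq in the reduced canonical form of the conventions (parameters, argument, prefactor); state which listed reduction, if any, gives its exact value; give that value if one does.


Prefactor 3, argument -1: 2F1 with upper {-3/4, 3} over lower {19/4}. Verdict: none here - no I1-I6 shape fits x = -1 with lower {19/4}.

First insight: x = (-1) and the parameter 7/8 appears in both the upper and lower lists and cancels.
Step ratio: r(k) = (-1) * (k-3/4) (k+3) / [(k+19/4) (k+1)] - poly over poly, x = (-1) from leading terms; C = 3 at k = 0.


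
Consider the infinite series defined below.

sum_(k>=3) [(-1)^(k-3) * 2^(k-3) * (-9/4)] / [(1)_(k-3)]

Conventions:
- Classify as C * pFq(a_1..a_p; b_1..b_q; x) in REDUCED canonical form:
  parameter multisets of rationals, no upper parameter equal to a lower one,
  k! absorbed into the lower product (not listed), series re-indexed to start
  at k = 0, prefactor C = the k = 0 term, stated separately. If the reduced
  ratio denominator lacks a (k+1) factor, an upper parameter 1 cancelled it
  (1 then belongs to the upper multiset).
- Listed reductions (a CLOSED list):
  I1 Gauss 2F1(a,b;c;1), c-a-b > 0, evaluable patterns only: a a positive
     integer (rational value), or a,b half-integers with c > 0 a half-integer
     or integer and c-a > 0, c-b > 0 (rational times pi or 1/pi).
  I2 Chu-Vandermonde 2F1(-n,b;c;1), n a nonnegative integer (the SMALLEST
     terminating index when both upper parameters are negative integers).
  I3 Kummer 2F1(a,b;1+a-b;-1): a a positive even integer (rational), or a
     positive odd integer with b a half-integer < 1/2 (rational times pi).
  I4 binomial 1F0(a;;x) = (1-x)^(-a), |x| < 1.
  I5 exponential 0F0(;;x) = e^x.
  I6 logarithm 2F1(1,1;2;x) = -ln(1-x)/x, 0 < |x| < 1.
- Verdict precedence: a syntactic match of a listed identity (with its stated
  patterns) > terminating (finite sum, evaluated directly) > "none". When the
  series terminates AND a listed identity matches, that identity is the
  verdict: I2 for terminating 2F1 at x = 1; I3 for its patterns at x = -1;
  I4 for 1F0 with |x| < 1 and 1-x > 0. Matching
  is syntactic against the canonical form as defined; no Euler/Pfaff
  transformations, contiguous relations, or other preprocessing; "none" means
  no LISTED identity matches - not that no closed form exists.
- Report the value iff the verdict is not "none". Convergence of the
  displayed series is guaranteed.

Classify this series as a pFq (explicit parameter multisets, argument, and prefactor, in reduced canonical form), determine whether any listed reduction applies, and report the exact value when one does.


x = -2 here; the reduced form reads 0F0, upper {-}, lower {-}, C = -9/4. Verdict: this is the I5 exponential reduction (the 0F0 exponential series at x = -2). Sum: (-9/4) * e^(-2).

The tell: t_0 = -9/4 here, and (1)_k (C = -9/4, x = -2) is k! itself.
Term ratio: r(k) = (-2) * 1 / [(k+1)] - rational in k, leading ratio (-2); with t_0 = -9/4, classification follows.


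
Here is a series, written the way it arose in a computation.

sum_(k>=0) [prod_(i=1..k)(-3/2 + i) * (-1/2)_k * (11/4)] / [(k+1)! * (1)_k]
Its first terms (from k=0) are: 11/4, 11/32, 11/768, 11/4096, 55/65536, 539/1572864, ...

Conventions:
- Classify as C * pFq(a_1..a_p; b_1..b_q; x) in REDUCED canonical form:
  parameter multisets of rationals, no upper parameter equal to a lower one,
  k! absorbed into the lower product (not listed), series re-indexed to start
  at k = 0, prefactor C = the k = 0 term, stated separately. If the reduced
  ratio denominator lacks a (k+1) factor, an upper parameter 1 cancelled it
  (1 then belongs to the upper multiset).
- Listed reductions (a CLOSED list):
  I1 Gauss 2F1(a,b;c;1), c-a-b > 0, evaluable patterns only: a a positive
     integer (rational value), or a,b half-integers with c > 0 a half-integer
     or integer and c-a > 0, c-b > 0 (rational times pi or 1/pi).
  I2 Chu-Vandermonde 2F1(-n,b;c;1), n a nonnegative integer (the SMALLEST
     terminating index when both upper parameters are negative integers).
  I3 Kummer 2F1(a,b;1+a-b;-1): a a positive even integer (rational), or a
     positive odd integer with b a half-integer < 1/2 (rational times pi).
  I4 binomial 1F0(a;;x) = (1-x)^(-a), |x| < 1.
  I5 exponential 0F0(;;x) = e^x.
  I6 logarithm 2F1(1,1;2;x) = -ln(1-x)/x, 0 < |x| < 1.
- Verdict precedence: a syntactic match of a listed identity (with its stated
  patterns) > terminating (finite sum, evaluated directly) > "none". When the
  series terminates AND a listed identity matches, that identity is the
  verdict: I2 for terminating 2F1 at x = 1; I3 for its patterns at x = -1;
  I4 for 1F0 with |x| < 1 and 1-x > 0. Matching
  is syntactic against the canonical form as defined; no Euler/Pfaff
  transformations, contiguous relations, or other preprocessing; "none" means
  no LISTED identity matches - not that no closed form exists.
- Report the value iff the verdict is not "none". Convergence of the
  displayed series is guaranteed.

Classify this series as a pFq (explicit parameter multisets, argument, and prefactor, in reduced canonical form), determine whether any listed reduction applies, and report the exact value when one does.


Canonical form: C = 11/4 times 2F1 with upper {-1/2, -1/2}, lower {2}, x = 1. Verdict (x = 1): the half-integer Gauss pattern (I1) applies (x = 1; upper {-1/2, -1/2} half-integers, c = 2 in the evaluable pattern). Hence: (88/9) / pi.

Structural cue: t_0 being 11/4, the running product (prefactor 11/4) telescopes to a rising factorial.
Adjacent-term ratio: r(k) = 1 * (k-1/2) (k-1/2) / [(k+2) (k+1)] - rational; roots negated = parameters, x = 1, C = 11/4.


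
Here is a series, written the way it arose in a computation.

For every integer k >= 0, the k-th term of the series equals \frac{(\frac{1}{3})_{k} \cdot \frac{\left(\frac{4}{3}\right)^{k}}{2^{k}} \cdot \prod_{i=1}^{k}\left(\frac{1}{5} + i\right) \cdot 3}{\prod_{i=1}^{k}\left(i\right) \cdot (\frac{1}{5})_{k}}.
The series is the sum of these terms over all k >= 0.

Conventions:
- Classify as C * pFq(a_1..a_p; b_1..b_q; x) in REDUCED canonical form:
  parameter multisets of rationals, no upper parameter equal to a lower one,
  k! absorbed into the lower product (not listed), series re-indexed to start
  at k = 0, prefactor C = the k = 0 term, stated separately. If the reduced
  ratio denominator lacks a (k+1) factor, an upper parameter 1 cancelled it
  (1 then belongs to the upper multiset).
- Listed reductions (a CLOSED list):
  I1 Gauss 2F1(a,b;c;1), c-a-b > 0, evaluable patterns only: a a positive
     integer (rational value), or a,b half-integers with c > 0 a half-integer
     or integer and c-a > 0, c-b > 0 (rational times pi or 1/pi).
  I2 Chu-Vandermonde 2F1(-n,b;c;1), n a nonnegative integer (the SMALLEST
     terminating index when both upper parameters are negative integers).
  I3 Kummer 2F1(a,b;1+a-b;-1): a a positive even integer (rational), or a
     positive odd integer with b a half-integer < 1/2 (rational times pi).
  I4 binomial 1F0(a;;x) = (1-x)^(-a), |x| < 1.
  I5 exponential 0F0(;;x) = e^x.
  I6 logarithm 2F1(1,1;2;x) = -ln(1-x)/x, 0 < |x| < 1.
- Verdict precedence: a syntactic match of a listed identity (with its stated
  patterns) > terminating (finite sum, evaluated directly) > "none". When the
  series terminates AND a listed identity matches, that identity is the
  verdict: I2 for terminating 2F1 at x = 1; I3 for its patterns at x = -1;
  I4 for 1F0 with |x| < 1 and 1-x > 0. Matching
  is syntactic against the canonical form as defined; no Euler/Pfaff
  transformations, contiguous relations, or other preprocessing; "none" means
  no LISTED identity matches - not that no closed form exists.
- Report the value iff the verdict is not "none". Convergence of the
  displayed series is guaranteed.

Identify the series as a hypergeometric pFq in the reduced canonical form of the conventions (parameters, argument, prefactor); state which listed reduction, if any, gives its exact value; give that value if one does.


Reduced: x = \frac{2}{3}, 2F1, upper = {\frac{1}{3}, \frac{6}{5}}, lower = {\frac{1}{5}}, C = 3. Verdict: none - this 2F1 at x = \frac{2}{3} matches no listed pattern, and upper {\frac{1}{3}, \frac{6}{5}} holds no stopper.

First insight: t_0 being 3, the running product (C = 3, x = 2/3) telescopes to a rising factorial.
Consecutive-term ratio: r(k) = \frac{2}{3} * (k+\frac{1}{3}) (k+\frac{6}{5}) / [(k+\frac{1}{5}) (k+1)] - rational in k, leading ratio \frac{2}{3}; with t_0 = 3, classification follows.


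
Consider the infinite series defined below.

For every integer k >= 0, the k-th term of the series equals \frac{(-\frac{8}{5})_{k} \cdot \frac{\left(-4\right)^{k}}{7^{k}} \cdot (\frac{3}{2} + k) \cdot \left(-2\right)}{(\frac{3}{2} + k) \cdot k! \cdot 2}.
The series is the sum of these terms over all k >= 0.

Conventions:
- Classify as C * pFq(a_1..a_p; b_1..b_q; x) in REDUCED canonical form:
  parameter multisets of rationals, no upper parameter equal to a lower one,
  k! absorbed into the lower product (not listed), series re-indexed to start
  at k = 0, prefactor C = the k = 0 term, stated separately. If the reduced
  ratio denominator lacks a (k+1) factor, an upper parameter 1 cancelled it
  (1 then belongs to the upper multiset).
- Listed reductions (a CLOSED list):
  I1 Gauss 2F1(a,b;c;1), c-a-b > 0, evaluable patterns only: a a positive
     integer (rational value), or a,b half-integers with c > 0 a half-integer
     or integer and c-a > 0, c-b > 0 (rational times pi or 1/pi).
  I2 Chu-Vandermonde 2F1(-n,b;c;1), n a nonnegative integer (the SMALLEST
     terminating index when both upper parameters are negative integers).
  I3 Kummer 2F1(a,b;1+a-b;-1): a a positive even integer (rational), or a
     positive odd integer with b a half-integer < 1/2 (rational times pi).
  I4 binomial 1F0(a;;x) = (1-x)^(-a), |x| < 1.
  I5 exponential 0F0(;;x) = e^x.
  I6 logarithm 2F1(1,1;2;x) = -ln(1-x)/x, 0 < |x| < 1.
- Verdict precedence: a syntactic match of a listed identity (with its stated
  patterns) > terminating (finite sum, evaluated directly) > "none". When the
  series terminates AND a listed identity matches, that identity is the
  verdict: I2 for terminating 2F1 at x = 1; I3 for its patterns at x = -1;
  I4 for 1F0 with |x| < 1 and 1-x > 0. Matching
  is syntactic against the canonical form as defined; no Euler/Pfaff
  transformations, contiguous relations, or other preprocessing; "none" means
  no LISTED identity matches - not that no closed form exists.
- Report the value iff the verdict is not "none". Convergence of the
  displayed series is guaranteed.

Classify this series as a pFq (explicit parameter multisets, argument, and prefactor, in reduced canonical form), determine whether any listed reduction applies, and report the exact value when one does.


Canonical form: C = -1 times 1F0 with upper {-\frac{8}{5}}, lower {-}, x = -\frac{4}{7}. Verdict: the binomial series (I4) applies (the 1F0 binomial series: exponent 8/5, x = -\frac{4}{7}). Value: \left(-1\right) \cdot \left(\frac{11}{7}\right)^{\frac{8}{5}}.

Key observation: t_0 = -1 here, and the two geometric factors (C = -1) combine into one argument.
Consecutive-term ratio: r(k) = -\frac{4}{7} * (k-\frac{8}{5}) / [(k+1)] - rational in k, leading ratio -\frac{4}{7}; with t_0 = -1, classification follows.


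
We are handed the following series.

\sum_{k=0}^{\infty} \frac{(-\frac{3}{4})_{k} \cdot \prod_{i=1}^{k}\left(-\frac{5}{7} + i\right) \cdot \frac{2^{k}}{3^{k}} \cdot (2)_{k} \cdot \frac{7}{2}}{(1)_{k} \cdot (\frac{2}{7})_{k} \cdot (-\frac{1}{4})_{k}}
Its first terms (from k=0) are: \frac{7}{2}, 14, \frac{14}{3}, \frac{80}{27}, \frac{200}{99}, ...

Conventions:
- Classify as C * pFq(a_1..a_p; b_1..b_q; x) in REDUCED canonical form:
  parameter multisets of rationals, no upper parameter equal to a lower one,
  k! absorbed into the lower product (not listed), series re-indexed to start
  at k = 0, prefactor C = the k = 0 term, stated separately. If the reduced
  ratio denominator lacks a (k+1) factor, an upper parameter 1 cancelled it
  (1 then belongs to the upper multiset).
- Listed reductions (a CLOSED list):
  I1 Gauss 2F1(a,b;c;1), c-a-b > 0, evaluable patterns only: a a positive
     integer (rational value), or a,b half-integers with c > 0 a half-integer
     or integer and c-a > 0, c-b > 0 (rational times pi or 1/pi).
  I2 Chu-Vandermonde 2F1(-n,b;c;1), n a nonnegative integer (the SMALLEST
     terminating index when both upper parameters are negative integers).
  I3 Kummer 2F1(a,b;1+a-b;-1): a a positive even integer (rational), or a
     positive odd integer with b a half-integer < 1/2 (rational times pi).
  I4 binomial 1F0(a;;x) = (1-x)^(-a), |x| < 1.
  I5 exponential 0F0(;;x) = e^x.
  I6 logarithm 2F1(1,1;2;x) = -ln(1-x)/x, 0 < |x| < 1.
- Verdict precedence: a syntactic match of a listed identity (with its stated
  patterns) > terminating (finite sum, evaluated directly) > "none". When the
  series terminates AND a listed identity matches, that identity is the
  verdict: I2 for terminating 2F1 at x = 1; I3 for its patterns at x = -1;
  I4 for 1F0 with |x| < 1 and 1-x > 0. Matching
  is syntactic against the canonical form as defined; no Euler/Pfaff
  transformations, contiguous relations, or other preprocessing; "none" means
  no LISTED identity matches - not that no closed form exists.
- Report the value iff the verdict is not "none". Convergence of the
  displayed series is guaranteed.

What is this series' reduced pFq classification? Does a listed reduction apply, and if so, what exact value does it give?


Structural cue: x = \frac{2}{3} and the two geometric factors (prefactor 7/2) combine into one argument.
Term ratio: r(k) = \frac{2}{3} * (k-\frac{3}{4}) (k+2) / [(k-\frac{1}{4}) (k+1)] - poly over poly, x = \frac{2}{3} from leading terms; C = \frac{7}{2} at k = 0.

With C = \frac{7}{2}: the canonical form is 2F1(-\frac{3}{4}, 2; -\frac{1}{4}; \frac{2}{3}). Verdict: none here - no I1-I6 shape fits x = \frac{2}{3} with lower {-\frac{1}{4}}.


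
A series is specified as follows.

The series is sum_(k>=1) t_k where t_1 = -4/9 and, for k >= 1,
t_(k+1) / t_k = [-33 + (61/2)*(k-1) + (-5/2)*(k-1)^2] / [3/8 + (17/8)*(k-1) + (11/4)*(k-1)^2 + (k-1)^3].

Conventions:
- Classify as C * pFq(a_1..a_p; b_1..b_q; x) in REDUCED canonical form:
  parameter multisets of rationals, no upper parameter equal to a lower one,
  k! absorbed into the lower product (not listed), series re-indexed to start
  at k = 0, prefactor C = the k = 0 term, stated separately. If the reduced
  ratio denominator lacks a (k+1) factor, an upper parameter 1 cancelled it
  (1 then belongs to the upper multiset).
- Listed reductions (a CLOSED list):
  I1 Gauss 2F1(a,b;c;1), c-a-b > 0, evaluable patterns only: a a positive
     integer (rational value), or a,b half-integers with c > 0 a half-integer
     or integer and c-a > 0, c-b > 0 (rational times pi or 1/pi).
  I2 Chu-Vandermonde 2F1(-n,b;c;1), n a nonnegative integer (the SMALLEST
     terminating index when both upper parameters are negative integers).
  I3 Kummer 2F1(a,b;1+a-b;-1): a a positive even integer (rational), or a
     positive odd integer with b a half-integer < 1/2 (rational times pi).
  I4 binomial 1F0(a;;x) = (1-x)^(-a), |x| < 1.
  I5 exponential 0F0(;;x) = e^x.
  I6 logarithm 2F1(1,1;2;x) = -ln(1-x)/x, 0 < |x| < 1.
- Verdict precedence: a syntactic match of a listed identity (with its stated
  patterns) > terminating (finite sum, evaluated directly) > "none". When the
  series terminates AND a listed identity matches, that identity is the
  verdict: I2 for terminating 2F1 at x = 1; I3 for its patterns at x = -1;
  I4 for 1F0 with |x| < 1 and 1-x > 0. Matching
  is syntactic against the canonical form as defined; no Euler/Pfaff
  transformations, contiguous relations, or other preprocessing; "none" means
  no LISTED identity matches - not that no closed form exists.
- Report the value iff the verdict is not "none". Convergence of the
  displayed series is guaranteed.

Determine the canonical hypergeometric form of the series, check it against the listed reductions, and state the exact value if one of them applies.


Reduced: x = -5/2, 2F2, upper = {-11, -6/5}, lower = {1/4, 3/2}, C = -4/9. Verdict: terminating - upper -11 stops the sum at k = 11; the 12 terms are added exactly. Sum: -11761933880640878828/298927754196946875.

Key step: with t_0 = -4/9, roots of the ratio polynomials (C = -4/9, x = -5/2) are the negated parameters.
Consecutive-term ratio: r(k) = (-5/2) * (k-11) (k-6/5) / [(k+1/4) (k+3/2) (k+1)] - poly over poly, x = (-5/2) from leading terms; C = -4/9 at k = 0.


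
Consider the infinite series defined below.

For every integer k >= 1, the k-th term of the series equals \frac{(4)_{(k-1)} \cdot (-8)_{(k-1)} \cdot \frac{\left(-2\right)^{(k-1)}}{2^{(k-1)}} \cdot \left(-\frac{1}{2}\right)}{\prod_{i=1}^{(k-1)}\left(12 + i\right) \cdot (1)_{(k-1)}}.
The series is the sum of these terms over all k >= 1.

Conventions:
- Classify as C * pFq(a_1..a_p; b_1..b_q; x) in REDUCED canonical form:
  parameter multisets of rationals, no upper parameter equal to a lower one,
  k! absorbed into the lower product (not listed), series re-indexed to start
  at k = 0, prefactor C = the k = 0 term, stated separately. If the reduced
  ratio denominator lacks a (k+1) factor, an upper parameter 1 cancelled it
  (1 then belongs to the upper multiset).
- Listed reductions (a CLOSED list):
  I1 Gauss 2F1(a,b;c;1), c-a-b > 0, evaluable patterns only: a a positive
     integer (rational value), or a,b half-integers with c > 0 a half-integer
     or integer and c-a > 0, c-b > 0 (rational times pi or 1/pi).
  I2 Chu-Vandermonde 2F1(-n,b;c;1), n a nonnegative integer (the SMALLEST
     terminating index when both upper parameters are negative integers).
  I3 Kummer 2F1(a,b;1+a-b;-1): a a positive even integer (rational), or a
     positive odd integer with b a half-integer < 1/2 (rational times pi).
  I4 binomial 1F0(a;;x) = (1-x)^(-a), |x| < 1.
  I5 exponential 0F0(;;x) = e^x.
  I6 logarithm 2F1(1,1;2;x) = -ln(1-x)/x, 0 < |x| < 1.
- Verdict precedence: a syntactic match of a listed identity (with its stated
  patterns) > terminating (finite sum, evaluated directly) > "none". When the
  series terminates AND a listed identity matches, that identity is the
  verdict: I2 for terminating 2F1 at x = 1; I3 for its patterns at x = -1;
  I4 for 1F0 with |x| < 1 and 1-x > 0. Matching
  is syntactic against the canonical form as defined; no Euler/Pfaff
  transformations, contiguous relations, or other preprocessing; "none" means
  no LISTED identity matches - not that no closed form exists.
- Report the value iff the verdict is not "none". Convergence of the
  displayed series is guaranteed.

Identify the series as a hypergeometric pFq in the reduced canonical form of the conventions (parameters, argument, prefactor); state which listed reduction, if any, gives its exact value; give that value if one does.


Classification (C = -\frac{1}{2}): 2F1 with upper {-8, 4}, lower {13}, argument x = -1. Verdict at x = -1: Kummer (I3) matches (x = -1; c = 13 equals 1+a-b for upper {-8, 4}: listed pattern). Sum: -\frac{11}{2}.

Key step: with t_0 = -\frac{1}{2}, the two k-th powers (C = -1/2) combine into one argument.
Ratio: r(k) = -1 * (k-8) (k+4) / [(k+13) (k+1)] - rational; roots negated = parameters, x = -1, C = -\frac{1}{2}.


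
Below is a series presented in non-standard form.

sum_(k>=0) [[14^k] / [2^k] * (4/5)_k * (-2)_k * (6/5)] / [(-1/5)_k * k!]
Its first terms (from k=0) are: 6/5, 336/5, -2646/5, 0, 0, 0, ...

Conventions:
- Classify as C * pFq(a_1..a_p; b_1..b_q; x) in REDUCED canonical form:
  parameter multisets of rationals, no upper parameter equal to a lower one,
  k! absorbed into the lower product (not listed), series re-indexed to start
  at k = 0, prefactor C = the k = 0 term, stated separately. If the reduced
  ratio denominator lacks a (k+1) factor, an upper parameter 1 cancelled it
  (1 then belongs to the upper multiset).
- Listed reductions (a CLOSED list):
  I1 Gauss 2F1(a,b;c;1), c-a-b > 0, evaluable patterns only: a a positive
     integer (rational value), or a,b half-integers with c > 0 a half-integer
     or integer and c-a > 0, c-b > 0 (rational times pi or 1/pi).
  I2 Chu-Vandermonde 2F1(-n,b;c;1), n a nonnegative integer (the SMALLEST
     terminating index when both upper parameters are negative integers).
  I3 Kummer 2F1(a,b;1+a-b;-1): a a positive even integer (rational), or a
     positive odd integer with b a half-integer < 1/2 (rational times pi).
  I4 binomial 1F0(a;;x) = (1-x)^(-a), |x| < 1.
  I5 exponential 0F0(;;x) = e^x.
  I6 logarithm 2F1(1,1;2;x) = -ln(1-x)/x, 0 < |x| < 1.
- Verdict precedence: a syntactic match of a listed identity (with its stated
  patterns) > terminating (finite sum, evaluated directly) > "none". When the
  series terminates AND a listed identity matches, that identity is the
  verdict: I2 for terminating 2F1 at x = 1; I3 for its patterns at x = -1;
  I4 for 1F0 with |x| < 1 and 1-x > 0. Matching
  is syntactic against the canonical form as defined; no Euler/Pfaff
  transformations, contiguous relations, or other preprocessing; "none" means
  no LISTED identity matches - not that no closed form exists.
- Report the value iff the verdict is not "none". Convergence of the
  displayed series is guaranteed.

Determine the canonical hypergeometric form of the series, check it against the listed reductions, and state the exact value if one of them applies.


The series (x = 7) is 2F1: upper {-2, 4/5}, lower {-1/5}, prefactor 6/5. Verdict: terminating. With -2 upstairs the series is a 3-term polynomial sum; evaluated term by term. Exact value: -2304/5.

Structural cue: t_0 being 6/5, the two k-th powers (prefactor 6/5) combine into one argument.
Ratio: r(k) = 7 * (k-2) (k+4/5) / [(k-1/5) (k+1)] - rational in k. x = 7; t_0 = 6/5; negate the roots.


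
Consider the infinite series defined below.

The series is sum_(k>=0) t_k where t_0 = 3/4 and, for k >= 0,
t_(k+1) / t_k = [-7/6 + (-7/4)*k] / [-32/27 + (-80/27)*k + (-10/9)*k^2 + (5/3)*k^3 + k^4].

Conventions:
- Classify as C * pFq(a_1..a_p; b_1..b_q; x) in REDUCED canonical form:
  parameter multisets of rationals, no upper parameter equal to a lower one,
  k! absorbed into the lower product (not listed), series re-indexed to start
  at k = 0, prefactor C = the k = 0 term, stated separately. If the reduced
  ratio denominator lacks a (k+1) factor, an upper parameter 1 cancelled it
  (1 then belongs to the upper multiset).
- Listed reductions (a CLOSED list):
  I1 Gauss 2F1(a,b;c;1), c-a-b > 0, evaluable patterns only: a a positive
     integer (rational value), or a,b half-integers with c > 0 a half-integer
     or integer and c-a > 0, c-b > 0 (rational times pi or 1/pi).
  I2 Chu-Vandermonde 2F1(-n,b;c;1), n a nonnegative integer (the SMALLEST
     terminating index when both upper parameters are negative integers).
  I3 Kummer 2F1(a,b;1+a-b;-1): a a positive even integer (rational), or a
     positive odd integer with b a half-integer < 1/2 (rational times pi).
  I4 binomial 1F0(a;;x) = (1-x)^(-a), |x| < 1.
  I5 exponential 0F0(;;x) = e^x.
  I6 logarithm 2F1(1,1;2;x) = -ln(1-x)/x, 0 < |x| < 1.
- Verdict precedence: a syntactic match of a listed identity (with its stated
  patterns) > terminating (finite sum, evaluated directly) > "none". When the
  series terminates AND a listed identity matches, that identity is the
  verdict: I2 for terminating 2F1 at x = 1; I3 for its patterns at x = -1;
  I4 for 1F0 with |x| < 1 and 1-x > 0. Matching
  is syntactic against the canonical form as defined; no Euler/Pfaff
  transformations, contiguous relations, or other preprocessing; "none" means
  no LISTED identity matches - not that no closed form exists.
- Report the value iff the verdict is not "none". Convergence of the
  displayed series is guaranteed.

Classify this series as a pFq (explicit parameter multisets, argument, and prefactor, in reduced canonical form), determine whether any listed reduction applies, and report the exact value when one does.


Key observation: t_0 = 3/4 here, and factor the ratio over Q (C = 3/4): negated roots = parameters.
Ratio: r(k) = (-7/4) * 1 / [(k-4/3) (k+4/3) (k+1)] - rational; roots negated = parameters, x = (-7/4), C = 3/4.

x = -7/4 here; the reduced form reads 0F2, upper {-}, lower {-4/3, 4/3}, C = 3/4. Verdict: none. Every listed pattern misses the 0F2 form at -7/4, upper {-}.


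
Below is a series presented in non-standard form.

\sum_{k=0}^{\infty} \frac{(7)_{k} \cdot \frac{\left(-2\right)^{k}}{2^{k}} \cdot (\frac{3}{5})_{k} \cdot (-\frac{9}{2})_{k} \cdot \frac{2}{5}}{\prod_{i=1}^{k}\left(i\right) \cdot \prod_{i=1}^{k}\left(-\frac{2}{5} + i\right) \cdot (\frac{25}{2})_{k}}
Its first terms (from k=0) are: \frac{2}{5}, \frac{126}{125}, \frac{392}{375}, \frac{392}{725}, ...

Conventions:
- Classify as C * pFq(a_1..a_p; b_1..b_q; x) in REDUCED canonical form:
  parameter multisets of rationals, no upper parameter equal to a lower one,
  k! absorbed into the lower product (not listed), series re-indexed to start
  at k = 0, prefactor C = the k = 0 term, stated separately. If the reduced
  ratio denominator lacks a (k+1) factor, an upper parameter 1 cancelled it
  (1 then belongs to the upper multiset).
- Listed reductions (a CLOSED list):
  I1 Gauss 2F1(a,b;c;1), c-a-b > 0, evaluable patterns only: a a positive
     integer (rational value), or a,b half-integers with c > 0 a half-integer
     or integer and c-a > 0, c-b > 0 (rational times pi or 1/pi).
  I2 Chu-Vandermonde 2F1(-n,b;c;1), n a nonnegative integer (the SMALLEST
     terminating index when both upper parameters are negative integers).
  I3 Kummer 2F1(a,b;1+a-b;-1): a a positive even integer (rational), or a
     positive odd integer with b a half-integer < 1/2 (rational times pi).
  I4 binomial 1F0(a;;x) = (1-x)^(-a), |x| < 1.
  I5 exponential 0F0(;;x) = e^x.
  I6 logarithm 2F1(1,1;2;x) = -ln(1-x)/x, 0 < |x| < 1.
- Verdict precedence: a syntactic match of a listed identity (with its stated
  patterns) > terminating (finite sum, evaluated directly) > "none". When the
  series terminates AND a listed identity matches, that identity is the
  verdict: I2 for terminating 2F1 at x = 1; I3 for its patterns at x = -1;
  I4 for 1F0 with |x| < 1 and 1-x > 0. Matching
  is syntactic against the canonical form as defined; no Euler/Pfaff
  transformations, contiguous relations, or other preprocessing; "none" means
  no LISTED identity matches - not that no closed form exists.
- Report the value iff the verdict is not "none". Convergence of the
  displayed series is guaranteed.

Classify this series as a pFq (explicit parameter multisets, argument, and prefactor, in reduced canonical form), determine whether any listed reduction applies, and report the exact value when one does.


Structural cue: t_0 = \frac{2}{5} here, and the parameter 3/5 appears in both the upper and lower lists and cancels.
Step ratio: r(k) = -1 * (k-\frac{9}{2}) (k+7) / [(k+\frac{25}{2}) (k+1)] - rational in k. x = -1; t_0 = \frac{2}{5}; negate the roots.

This is \frac{2}{5} * 2F1(-\frac{9}{2}, 7; \frac{25}{2}; -1) in reduced canonical form. Verdict: Kummer (I3) fires (x = -1; c = \frac{25}{2} equals 1+a-b for upper {-\frac{9}{2}, 7}: listed pattern). Exact value: \frac{66927861}{67108864} \cdot \pi.


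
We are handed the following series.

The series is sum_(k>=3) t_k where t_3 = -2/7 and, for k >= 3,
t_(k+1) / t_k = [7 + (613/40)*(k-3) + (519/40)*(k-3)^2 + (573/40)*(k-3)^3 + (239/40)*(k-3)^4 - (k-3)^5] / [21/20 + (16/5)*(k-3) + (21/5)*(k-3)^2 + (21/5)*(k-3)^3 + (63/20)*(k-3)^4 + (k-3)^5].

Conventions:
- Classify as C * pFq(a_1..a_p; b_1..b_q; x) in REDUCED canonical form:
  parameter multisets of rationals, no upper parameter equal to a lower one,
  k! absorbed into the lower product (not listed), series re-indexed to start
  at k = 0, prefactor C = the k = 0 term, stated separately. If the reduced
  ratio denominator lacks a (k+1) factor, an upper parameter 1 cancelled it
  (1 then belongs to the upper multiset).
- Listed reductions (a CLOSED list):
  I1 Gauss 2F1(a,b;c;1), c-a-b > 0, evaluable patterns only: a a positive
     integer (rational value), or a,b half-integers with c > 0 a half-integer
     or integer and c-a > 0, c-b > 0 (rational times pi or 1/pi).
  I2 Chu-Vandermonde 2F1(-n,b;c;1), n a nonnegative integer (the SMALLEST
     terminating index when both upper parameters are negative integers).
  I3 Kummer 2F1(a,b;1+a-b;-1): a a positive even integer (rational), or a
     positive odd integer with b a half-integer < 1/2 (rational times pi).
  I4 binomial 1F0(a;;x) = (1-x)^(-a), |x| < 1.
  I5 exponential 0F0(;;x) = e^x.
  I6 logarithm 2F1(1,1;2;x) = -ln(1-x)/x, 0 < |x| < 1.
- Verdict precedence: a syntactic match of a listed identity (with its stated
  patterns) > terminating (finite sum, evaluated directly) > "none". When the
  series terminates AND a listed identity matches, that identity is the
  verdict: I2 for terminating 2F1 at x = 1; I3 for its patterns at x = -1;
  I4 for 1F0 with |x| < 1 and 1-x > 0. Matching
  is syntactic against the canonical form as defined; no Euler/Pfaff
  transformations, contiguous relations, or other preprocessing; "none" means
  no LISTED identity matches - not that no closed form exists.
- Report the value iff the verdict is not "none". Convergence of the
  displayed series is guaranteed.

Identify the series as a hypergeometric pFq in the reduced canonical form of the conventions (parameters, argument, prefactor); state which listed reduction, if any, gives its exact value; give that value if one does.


With C = -2/7: the canonical form is 2F1(-8, 5/8; 3/4; -1). Verdict: terminating (-8 upstairs). 9 nonzero terms in all; added directly. Sum: -9056723623/171667584.

First insight: t_0 being -2/7, the parameter 7/5 appears in both the upper and lower lists and cancels (alongside the other common factor).
Term ratio: r(k) = (-1) * (k-8) (k+5/8) / [(k+3/4) (k+1)] ; factor over Q: parameters, x = (-1), and C = -2/7.


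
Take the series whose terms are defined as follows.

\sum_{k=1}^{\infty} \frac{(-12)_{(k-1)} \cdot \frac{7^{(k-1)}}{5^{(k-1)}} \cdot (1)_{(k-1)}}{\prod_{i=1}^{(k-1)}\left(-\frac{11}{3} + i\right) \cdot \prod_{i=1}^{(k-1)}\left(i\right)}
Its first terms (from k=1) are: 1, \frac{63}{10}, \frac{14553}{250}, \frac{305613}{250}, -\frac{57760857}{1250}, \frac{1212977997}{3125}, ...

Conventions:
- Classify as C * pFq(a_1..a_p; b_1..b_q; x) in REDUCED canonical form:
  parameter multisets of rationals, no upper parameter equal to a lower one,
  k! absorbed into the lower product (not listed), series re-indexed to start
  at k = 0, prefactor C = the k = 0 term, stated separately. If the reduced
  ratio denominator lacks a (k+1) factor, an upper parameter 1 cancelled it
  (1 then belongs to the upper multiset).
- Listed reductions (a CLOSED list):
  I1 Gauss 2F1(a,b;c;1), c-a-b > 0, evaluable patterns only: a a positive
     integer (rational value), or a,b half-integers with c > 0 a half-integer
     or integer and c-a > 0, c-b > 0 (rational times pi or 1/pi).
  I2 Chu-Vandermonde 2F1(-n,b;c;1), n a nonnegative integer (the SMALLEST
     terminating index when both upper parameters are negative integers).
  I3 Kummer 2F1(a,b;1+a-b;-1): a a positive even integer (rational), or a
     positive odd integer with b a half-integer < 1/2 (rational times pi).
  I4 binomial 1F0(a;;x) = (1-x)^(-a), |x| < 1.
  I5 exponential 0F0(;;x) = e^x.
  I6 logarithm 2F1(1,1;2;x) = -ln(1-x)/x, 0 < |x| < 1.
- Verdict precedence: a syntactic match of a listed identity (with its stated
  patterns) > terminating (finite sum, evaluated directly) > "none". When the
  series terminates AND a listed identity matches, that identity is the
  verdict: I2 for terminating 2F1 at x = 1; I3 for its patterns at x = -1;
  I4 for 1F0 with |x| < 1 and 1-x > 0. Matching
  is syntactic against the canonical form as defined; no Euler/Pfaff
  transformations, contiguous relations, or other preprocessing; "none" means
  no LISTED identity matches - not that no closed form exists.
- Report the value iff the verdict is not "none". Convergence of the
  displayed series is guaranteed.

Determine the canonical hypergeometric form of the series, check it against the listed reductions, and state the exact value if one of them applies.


First insight: with t_0 = 1, the product of the first k integers (C = 1) is k!.
Ratio: r(k) = \frac{7}{5} * (k-12) (k+1) / [(k-\frac{8}{3}) (k+1)] - rational in k. x = \frac{7}{5}; t_0 = 1; negate the roots.

The series (x = \frac{7}{5}) is 2F1: upper {-12, 1}, lower {-\frac{8}{3}}, prefactor 1. Verdict: terminating - the sum ends at index 12 because -12 is a negative integer; exact evaluation follows. Hence: -\frac{13474312720847}{1507568359375}.
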